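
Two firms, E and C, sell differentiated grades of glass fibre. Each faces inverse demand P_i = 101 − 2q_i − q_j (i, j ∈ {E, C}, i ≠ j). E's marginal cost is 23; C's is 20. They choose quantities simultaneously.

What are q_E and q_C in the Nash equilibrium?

15.4, 16.4

Firm E's profit: π = q_E(101 − 2q_E − q_C) − 23q_E.
∂π/∂q_E = 78 − 4q_E − q_C = 0 ⇒ q_E = 19.5 − 0.25q_C.
Similarly q_C = 20.25 − 0.25q_E.
Substituting the second reaction function into the first: q_E = 19.5 − 0.25(20.25 − 0.25q_E), which gives 0.9375q_E = 14.4375 ⇒ q_E = 15.4.
Then q_C = 20.25 − 0.25·15.4 = 16.4.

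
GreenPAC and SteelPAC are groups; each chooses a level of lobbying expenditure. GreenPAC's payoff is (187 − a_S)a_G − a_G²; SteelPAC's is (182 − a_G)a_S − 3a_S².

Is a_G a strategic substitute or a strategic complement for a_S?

Expanding GreenPAC's payoff: 187a_G − a_Sa_G − a_G².
∂π/∂a_G = 187 − a_S − 2a_G = 0, so a_G = 93.5 − 0.5a_S.
The best-response slope da_G/da_S = −0.5 < 0: the reaction function is downward-sloping, so the choices are strategic substitutes.

strategic substitutes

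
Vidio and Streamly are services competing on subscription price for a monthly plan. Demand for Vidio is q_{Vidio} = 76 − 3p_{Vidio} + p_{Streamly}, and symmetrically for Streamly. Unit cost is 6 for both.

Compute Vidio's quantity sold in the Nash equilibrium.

Vidio's profit: π = (p_{Vidio} − 6)(76 − 3p_{Vidio} + p_{Streamly}).
∂π/∂p_{Vidio} = 94 − 6p_{Vidio} + p_{Streamly} = 0 ⇒ p_{Vidio} = 47/3 + (1/6)p_{Streamly}.
The game is symmetric, so in equilibrium p_{Streamly} = p_{Vidio}: the reaction function gives (5/6)p_{Vidio} = 47/3, hence p_{Vidio} = 18.8.
q_{Vidio} = 76 − 3·18.8 + 18.8 = 38.4.

38.4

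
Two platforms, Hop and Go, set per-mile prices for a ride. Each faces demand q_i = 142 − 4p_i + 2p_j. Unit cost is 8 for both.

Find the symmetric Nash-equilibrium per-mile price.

Hop's profit: π = (p_{Hop} − 8)(142 − 4p_{Hop} + 2p_{Go}).
∂π/∂p_{Hop} = 174 − 8p_{Hop} + 2p_{Go} = 0 ⇒ p_{Hop} = 21.75 + 0.25p_{Go}.
Setting p_{Hop} = p_{Go} in the reaction function: p_{Hop} = 21.75 + 0.25p_{Hop}, so p_{Hop} = 21.75 / 0.75 = 29.

29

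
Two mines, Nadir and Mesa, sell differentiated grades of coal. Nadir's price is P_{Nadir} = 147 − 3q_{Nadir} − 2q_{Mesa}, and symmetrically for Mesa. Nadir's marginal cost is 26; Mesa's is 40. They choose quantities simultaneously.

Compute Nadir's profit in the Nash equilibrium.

Mine Nadir's profit: π = q_{Nadir}(147 − 3q_{Nadir} − 2q_{Mesa}) − 26q_{Nadir}.
∂π/∂q_{Nadir} = 121 − 6q_{Nadir} − 2q_{Mesa} = 0 ⇒ q_{Nadir} = 121/6 − (1/3)q_{Mesa}.
Similarly q_{Mesa} = 107/6 − (1/3)q_{Nadir}.
Plugging q_{Mesa} into Nadir's best response: q_{Nadir} = 121/6 − (1/3)(107/6 − (1/3)q_{Nadir}) ⇒ (8/9)q_{Nadir} = 128/9, so q_{Nadir} = 16.
Then q_{Mesa} = 107/6 − (1/3)·16 = 12.5.
P_{Nadir} = 147 − 3·16 − 2·12.5 = 74.
Profit = (74 − 26)·16 = 768.

768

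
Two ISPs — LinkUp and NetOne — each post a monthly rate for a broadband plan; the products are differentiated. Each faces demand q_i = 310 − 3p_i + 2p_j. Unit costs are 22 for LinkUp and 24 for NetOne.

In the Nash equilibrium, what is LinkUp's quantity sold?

217.125

LinkUp's profit: π = (p_{LinkUp} − 22)(310 − 3p_{LinkUp} + 2p_{NetOne}).
∂π/∂p_{LinkUp} = 376 − 6p_{LinkUp} + 2p_{NetOne} = 0 ⇒ p_{LinkUp} = 188/3 + (1/3)p_{NetOne}.
Similarly p_{NetOne} = 191/3 + (1/3)p_{LinkUp}.
Solving the two reaction functions simultaneously: (1 − (1/3)(1/3))p_{LinkUp} = 188/3 + (1/3)·(191/3), so (8/9)p_{LinkUp} = 755/9 and p_{LinkUp} = 94.375.
Then p_{NetOne} = 191/3 + (1/3)·94.375 = 95.125.
q_{LinkUp} = 310 − 3·94.375 + 2·95.125 = 217.125.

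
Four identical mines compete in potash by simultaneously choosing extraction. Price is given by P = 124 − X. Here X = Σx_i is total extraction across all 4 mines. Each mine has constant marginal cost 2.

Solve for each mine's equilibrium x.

24.4

A representative mine's profit is π_i = x_i(124 − X) − 2x_i, with X = x_i + Σ_{j≠i} x_j.
First-order condition: 122 − 2x_i − Σ_{j≠i} x_j = 0.
With identical mines, set every x_j = x: then 122 − 2x − 3x = 0, i.e. x = 122/5 = 24.4.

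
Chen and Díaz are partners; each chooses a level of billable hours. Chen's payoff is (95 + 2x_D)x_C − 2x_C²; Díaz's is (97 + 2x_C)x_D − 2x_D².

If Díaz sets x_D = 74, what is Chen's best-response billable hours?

Expanding Chen's payoff: 95x_C + 2x_Dx_C − 2x_C².
∂π/∂x_C = 95 + 2x_D − 4x_C = 0, so x_C = 23.75 + 0.5x_D.
At x_D = 74: x_C = 23.75 + 0.5·74 = 60.75.

60.75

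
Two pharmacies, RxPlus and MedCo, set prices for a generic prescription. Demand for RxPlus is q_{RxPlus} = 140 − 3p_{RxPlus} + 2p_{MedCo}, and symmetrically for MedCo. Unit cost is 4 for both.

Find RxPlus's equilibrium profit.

RxPlus's profit: π = (p_{RxPlus} − 4)(140 − 3p_{RxPlus} + 2p_{MedCo}).
∂π/∂p_{RxPlus} = 152 − 6p_{RxPlus} + 2p_{MedCo} = 0 ⇒ p_{RxPlus} = 76/3 + (1/3)p_{MedCo}.
By symmetry p_{MedCo} = p_{RxPlus}; substituting into the reaction function, (2/3)p_{RxPlus} = 76/3 and p_{RxPlus} = 38.
q_{RxPlus} = 140 − 3·38 + 2·38 = 102.
Profit = (38 − 4)·102 = 3468.

3468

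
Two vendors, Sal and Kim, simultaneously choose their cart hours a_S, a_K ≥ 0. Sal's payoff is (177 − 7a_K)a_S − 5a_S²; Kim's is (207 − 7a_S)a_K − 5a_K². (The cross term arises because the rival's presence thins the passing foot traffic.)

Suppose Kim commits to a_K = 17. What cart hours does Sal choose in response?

Expanding Sal's payoff: 177a_S − 7a_Ka_S − 5a_S².
∂π/∂a_S = 177 − 7a_K − 10a_S = 0, so a_S = 17.7 − 0.7a_K.
At a_K = 17: a_S = 17.7 − 0.7·17 = 5.8.

5.8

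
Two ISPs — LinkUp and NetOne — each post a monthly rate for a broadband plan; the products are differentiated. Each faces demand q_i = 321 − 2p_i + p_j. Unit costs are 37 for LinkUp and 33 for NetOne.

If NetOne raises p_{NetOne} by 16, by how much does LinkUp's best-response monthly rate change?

4

LinkUp's profit: π = (p_{LinkUp} − 37)(321 − 2p_{LinkUp} + p_{NetOne}).
∂π/∂p_{LinkUp} = 395 − 4p_{LinkUp} + p_{NetOne} = 0 ⇒ p_{LinkUp} = 98.75 + 0.25p_{NetOne}.
The reaction-function slope is 0.25, so a 16-unit rise in p_{NetOne} moves p_{LinkUp} by 0.25 × 16 = 4. LinkUp's best response rises — the actions are strategic complements.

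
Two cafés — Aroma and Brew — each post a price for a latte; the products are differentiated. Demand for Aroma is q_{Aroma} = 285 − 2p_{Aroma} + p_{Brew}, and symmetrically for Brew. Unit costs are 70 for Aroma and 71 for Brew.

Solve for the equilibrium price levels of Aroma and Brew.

141.8, 142.2

Aroma's profit: π = (p_{Aroma} − 70)(285 − 2p_{Aroma} + p_{Brew}).
∂π/∂p_{Aroma} = 425 − 4p_{Aroma} + p_{Brew} = 0 ⇒ p_{Aroma} = 106.25 + 0.25p_{Brew}.
Similarly p_{Brew} = 106.75 + 0.25p_{Aroma}.
Plugging p_{Brew} into Aroma's best response: p_{Aroma} = 106.25 + 0.25(106.75 + 0.25p_{Aroma}) ⇒ 0.9375p_{Aroma} = 132.9375, so p_{Aroma} = 141.8.
Then p_{Brew} = 106.75 + 0.25·141.8 = 142.2.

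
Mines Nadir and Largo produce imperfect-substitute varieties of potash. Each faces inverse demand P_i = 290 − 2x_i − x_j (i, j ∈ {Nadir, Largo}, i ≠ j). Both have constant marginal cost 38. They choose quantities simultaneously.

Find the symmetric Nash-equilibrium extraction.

50.4

Mine Nadir's profit: π = x_{Nadir}(290 − 2x_{Nadir} − x_{Largo}) − 38x_{Nadir}.
∂π/∂x_{Nadir} = 252 − 4x_{Nadir} − x_{Largo} = 0 ⇒ x_{Nadir} = 63 − 0.25x_{Largo}.
Setting x_{Nadir} = x_{Largo} in the reaction function: x_{Nadir} = 63 − 0.25x_{Nadir}, so x_{Nadir} = 63 / 1.25 = 50.4.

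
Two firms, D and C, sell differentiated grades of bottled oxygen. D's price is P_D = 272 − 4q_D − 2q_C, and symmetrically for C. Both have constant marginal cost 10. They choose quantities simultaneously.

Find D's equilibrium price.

Firm D's profit: π = q_D(272 − 4q_D − 2q_C) − 10q_D.
∂π/∂q_D = 262 − 8q_D − 2q_C = 0 ⇒ q_D = 32.75 − 0.25q_C.
Setting q_D = q_C in the reaction function: q_D = 32.75 − 0.25q_D, so q_D = 32.75 / 1.25 = 26.2.
P_D = 272 − 4·26.2 − 2·26.2 = 114.8.

114.8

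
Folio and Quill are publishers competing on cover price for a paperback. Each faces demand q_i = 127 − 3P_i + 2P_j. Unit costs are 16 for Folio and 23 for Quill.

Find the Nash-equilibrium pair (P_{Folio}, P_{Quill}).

45.0625, 47.6875

Folio's profit: π = (P_{Folio} − 16)(127 − 3P_{Folio} + 2P_{Quill}).
∂π/∂P_{Folio} = 175 − 6P_{Folio} + 2P_{Quill} = 0 ⇒ P_{Folio} = 175/6 + (1/3)P_{Quill}.
Similarly P_{Quill} = 98/3 + (1/3)P_{Folio}.
Plugging P_{Quill} into Folio's best response: P_{Folio} = 175/6 + (1/3)(98/3 + (1/3)P_{Folio}) ⇒ (8/9)P_{Folio} = 721/18, so P_{Folio} = 45.0625.
Then P_{Quill} = 98/3 + (1/3)·45.0625 = 47.6875.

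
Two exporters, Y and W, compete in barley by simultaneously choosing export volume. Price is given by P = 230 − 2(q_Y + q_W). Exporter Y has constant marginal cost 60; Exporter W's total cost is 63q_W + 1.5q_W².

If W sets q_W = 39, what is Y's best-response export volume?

23

Exporter Y's profit: π = q_Y(230 − 2(q_Y + q_W)) − 60q_Y.
∂π/∂q_Y = 170 − 4q_Y − 2q_W = 0, so q_Y = 42.5 − 0.5q_W.
At q_W = 39: q_Y = 42.5 − 0.5·39 = 23.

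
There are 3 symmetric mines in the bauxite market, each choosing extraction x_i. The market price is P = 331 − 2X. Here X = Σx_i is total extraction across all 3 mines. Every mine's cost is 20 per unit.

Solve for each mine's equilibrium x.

A representative mine's profit is π_i = x_i(331 − 2X) − 20x_i, with X = x_i + Σ_{j≠i} x_j.
First-order condition: 311 − 4x_i − 2Σ_{j≠i} x_j = 0.
With identical mines, set every x_j = x: then 311 − 4x − 4x = 0, i.e. x = 311/8 = 38.875.

38.875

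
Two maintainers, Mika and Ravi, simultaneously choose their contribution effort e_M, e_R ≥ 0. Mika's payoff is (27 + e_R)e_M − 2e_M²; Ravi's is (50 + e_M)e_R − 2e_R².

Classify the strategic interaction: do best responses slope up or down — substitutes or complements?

strategic complements

Expanding Mika's payoff: 27e_M + e_Re_M − 2e_M².
∂π/∂e_M = 27 + e_R − 4e_M = 0, so e_M = 6.75 + 0.25e_R.
The best-response slope de_M/de_R = 0.25 > 0: the reaction function is upward-sloping, so the choices are strategic complements.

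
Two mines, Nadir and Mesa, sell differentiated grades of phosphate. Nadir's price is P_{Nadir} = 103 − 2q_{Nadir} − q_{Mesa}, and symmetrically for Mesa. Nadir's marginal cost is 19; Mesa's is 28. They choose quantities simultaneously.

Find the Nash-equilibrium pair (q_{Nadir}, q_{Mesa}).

17.4, 14.4

Mine Nadir's profit: π = q_{Nadir}(103 − 2q_{Nadir} − q_{Mesa}) − 19q_{Nadir}.
∂π/∂q_{Nadir} = 84 − 4q_{Nadir} − q_{Mesa} = 0 ⇒ q_{Nadir} = 21 − 0.25q_{Mesa}.
Similarly q_{Mesa} = 18.75 − 0.25q_{Nadir}.
Solving the two reaction functions simultaneously: (1 − (−0.25)(−0.25))q_{Nadir} = 21 − 0.25·18.75, so 0.9375q_{Nadir} = 16.3125 and q_{Nadir} = 17.4.
Then q_{Mesa} = 18.75 − 0.25·17.4 = 14.4.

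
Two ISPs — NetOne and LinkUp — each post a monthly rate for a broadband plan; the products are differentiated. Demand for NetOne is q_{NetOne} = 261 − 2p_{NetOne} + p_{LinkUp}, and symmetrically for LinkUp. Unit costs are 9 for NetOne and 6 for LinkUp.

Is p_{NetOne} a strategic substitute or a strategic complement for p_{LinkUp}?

NetOne's profit: π = (p_{NetOne} − 9)(261 − 2p_{NetOne} + p_{LinkUp}).
∂π/∂p_{NetOne} = 279 − 4p_{NetOne} + p_{LinkUp} = 0 ⇒ p_{NetOne} = 69.75 + 0.25p_{LinkUp}.
The best-response slope dp_{NetOne}/dp_{LinkUp} = 0.25 > 0: the reaction function is upward-sloping, so the choices are strategic complements.

strategic complements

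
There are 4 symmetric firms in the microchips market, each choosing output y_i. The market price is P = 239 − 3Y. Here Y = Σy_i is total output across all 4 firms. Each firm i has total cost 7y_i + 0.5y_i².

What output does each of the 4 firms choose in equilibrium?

A representative firm's profit is π_i = y_i(239 − 3Y) − 7y_i − 0.5y_i², with Y = y_i + Σ_{j≠i} y_j.
First-order condition: 232 − 7y_i − 3Σ_{j≠i} y_j = 0.
Imposing symmetry (y_j = y for all j) turns Σ_{j≠i} y_j into 3y, so 232 = 16y and y = 14.5.

14.5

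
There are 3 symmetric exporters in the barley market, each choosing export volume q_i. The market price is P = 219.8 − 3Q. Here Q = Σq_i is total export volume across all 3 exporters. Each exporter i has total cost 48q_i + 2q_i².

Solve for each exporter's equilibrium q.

10.7375

A representative exporter's profit is π_i = q_i(219.8 − 3Q) − 48q_i − 2q_i², with Q = q_i + Σ_{j≠i} q_j.
First-order condition: 171.8 − 10q_i − 3Σ_{j≠i} q_j = 0.
Imposing symmetry (q_j = q for all j) turns Σ_{j≠i} q_j into 2q, so 171.8 = 16q and q = 10.7375.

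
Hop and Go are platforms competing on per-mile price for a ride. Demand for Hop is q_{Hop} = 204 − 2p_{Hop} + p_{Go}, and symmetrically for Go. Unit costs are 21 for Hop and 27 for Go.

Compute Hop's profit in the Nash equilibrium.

7638.48

Hop's profit: π = (p_{Hop} − 21)(204 − 2p_{Hop} + p_{Go}).
∂π/∂p_{Hop} = 246 − 4p_{Hop} + p_{Go} = 0 ⇒ p_{Hop} = 61.5 + 0.25p_{Go}.
Similarly p_{Go} = 64.5 + 0.25p_{Hop}.
Substituting the second reaction function into the first: p_{Hop} = 61.5 + 0.25(64.5 + 0.25p_{Hop}), which gives 0.9375p_{Hop} = 77.625 ⇒ p_{Hop} = 82.8.
Then p_{Go} = 64.5 + 0.25·82.8 = 85.2.
q_{Hop} = 204 − 2·82.8 + 85.2 = 123.6.
Profit = (82.8 − 21)·123.6 = 7638.48.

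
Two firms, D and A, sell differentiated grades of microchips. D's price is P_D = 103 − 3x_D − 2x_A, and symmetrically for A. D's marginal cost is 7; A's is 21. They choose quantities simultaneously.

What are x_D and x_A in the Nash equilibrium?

12.875, 9.375

Firm D's profit: π = x_D(103 − 3x_D − 2x_A) − 7x_D.
∂π/∂x_D = 96 − 6x_D − 2x_A = 0 ⇒ x_D = 16 − (1/3)x_A.
Similarly x_A = 41/3 − (1/3)x_D.
Substituting the second reaction function into the first: x_D = 16 − (1/3)(41/3 − (1/3)x_D), which gives (8/9)x_D = 103/9 ⇒ x_D = 12.875.
Then x_A = 41/3 − (1/3)·12.875 = 9.375.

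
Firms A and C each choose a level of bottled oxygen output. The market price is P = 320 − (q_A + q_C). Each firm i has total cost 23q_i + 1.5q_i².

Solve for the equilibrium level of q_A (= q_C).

49.5

Firm A's profit: π = q_A(320 − (q_A + q_C)) − 23q_A − 1.5q_A².
∂π/∂q_A = 297 − 5q_A − q_C = 0, so q_A = 59.4 − 0.2q_C.
The game is symmetric, so in equilibrium q_C = q_A: the reaction function gives 1.2q_A = 59.4, hence q_A = 49.5.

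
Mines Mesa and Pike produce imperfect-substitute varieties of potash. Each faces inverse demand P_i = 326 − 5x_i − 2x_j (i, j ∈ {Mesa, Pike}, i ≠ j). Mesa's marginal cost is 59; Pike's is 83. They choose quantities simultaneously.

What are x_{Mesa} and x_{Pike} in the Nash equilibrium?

Mine Mesa's profit: π = x_{Mesa}(326 − 5x_{Mesa} − 2x_{Pike}) − 59x_{Mesa}.
∂π/∂x_{Mesa} = 267 − 10x_{Mesa} − 2x_{Pike} = 0 ⇒ x_{Mesa} = 26.7 − 0.2x_{Pike}.
Similarly x_{Pike} = 24.3 − 0.2x_{Mesa}.
Solving the two reaction functions simultaneously: (1 − (−0.2)(−0.2))x_{Mesa} = 26.7 − 0.2·24.3, so 0.96x_{Mesa} = 21.84 and x_{Mesa} = 22.75.
Then x_{Pike} = 24.3 − 0.2·22.75 = 19.75.

22.75, 19.75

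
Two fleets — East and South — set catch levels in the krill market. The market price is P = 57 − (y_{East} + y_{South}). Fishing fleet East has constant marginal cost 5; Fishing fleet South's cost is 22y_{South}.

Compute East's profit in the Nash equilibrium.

529

Fishing fleet East's profit: π = y_{East}(57 − (y_{East} + y_{South})) − 5y_{East}.
∂π/∂y_{East} = 52 − 2y_{East} − y_{South} = 0, so y_{East} = 26 − 0.5y_{South}.
By the same steps for South: y_{South} = 17.5 − 0.5y_{East}.
Plugging y_{South} into East's best response: y_{East} = 26 − 0.5(17.5 − 0.5y_{East}) ⇒ 0.75y_{East} = 17.25, so y_{East} = 23.
Then y_{South} = 17.5 − 0.5·23 = 6.
Price P = 57 − 29 = 28.
East's profit: (28 − 5)·23 = 529.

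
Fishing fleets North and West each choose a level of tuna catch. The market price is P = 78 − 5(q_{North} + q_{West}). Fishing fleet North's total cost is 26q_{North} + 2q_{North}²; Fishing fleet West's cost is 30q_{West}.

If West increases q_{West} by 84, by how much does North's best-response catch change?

-30

Fishing fleet North's profit: π = q_{North}(78 − 5(q_{North} + q_{West})) − 26q_{North} − 2q_{North}².
∂π/∂q_{North} = 52 − 14q_{North} − 5q_{West} = 0, so q_{North} = 26/7 − (5/14)q_{West}.
The reaction-function slope is −5/14, so an 84-unit rise in q_{West} moves q_{North} by −5/14 × 84 = −30. North's best response falls — the actions are strategic substitutes.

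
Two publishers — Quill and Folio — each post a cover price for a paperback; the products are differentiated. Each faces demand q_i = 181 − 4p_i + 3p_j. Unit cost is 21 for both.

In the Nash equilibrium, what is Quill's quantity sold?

Quill's profit: π = (p_{Quill} − 21)(181 − 4p_{Quill} + 3p_{Folio}).
∂π/∂p_{Quill} = 265 − 8p_{Quill} + 3p_{Folio} = 0 ⇒ p_{Quill} = 33.125 + 0.375p_{Folio}.
By symmetry p_{Folio} = p_{Quill}; substituting into the reaction function, 0.625p_{Quill} = 33.125 and p_{Quill} = 53.
q_{Quill} = 181 − 4·53 + 3·53 = 128.

128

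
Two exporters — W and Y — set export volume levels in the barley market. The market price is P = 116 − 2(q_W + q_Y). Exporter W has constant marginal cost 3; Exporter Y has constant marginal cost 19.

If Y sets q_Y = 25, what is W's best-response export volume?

Exporter W's profit: π = q_W(116 − 2(q_W + q_Y)) − 3q_W.
∂π/∂q_W = 113 − 4q_W − 2q_Y = 0, so q_W = 28.25 − 0.5q_Y.
At q_Y = 25: q_W = 28.25 − 0.5·25 = 15.75.

15.75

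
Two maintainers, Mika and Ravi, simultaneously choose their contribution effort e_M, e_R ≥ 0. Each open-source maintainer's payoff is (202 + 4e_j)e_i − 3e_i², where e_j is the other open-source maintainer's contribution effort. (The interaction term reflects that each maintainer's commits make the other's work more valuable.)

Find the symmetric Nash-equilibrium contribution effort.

Mika's payoff is (202 + 4e_R)e_M − 3e_M².
∂π/∂e_M = 202 + 4e_R − 6e_M = 0, so e_M = 101/3 + (2/3)e_R.
The game is symmetric, so in equilibrium e_R = e_M: the reaction function gives (1/3)e_M = 101/3, hence e_M = 101.

101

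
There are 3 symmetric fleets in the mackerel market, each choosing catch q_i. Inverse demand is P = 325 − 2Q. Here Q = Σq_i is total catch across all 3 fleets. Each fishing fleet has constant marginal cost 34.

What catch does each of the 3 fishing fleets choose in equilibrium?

A representative fishing fleet's profit is π_i = q_i(325 − 2Q) − 34q_i, with Q = q_i + Σ_{j≠i} q_j.
First-order condition: 291 − 4q_i − 2Σ_{j≠i} q_j = 0.
Imposing symmetry (q_j = q for all j) turns Σ_{j≠i} q_j into 2q, so 291 = 8q and q = 36.375.

36.375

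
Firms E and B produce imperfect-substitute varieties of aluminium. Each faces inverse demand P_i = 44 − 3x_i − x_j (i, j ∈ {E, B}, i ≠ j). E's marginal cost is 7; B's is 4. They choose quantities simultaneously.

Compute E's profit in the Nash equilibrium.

Firm E's profit: π = x_E(44 − 3x_E − x_B) − 7x_E.
∂π/∂x_E = 37 − 6x_E − x_B = 0 ⇒ x_E = 37/6 − (1/6)x_B.
Similarly x_B = 20/3 − (1/6)x_E.
Substituting the second reaction function into the first: x_E = 37/6 − (1/6)(20/3 − (1/6)x_E), which gives (35/36)x_E = 91/18 ⇒ x_E = 5.2.
Then x_B = 20/3 − (1/6)·5.2 = 5.8.
P_E = 44 − 3·5.2 − 5.8 = 22.6.
Profit = (22.6 − 7)·5.2 = 81.12.

81.12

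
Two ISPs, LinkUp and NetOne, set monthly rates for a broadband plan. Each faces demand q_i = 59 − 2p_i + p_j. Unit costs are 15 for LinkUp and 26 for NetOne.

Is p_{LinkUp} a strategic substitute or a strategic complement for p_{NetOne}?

strategic complements

LinkUp's profit: π = (p_{LinkUp} − 15)(59 − 2p_{LinkUp} + p_{NetOne}).
∂π/∂p_{LinkUp} = 89 − 4p_{LinkUp} + p_{NetOne} = 0 ⇒ p_{LinkUp} = 22.25 + 0.25p_{NetOne}.
The best-response slope dp_{LinkUp}/dp_{NetOne} = 0.25 > 0: the reaction function is upward-sloping, so the choices are strategic complements.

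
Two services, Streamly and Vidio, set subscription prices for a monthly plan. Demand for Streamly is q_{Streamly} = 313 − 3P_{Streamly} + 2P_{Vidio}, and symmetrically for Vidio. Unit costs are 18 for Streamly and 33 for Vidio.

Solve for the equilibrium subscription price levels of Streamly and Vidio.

94.5625, 100.1875

Streamly's profit: π = (P_{Streamly} − 18)(313 − 3P_{Streamly} + 2P_{Vidio}).
∂π/∂P_{Streamly} = 367 − 6P_{Streamly} + 2P_{Vidio} = 0 ⇒ P_{Streamly} = 367/6 + (1/3)P_{Vidio}.
Similarly P_{Vidio} = 206/3 + (1/3)P_{Streamly}.
Plugging P_{Vidio} into Streamly's best response: P_{Streamly} = 367/6 + (1/3)(206/3 + (1/3)P_{Streamly}) ⇒ (8/9)P_{Streamly} = 1513/18, so P_{Streamly} = 94.5625.
Then P_{Vidio} = 206/3 + (1/3)·94.5625 = 100.1875.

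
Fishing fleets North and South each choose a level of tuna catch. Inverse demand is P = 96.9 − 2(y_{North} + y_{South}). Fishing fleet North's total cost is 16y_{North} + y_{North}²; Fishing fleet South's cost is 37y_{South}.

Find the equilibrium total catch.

20.07

Fishing fleet North's profit: π = y_{North}(96.9 − 2(y_{North} + y_{South})) − 16y_{North} − y_{North}².
∂π/∂y_{North} = 80.9 − 6y_{North} − 2y_{South} = 0, so y_{North} = 809/60 − (1/3)y_{South}.
For South: ∂π/∂y_{South} = 59.9 − 4y_{South} − 2y_{North} = 0 ⇒ y_{South} = 14.975 − 0.5y_{North}.
Solving the two reaction functions simultaneously: (1 − (−1/3)(−0.5))y_{North} = 809/60 − (1/3)·14.975, so (5/6)y_{North} = 1019/120 and y_{North} = 10.19.
Then y_{South} = 14.975 − 0.5·10.19 = 9.88.
Total catch: 10.19 + 9.88 = 20.07.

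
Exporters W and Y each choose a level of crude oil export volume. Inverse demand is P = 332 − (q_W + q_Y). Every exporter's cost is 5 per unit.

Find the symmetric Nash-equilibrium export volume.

109

Exporter W's profit: π = q_W(332 − (q_W + q_Y)) − 5q_W.
∂π/∂q_W = 327 − 2q_W − q_Y = 0, so q_W = 163.5 − 0.5q_Y.
The game is symmetric, so in equilibrium q_Y = q_W: the reaction function gives 1.5q_W = 163.5, hence q_W = 109.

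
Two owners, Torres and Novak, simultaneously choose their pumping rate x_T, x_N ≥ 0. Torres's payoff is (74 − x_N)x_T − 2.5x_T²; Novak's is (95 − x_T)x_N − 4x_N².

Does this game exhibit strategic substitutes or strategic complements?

strategic substitutes

Expanding Torres's payoff: 74x_T − x_Nx_T − 2.5x_T².
∂π/∂x_T = 74 − x_N − 5x_T = 0, so x_T = 14.8 − 0.2x_N.
The best-response slope dx_T/dx_N = −0.2 < 0: the reaction function is downward-sloping, so the choices are strategic substitutes.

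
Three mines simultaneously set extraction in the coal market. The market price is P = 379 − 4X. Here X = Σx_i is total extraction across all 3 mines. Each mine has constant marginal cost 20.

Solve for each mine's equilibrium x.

A representative mine's profit is π_i = x_i(379 − 4X) − 20x_i, with X = x_i + Σ_{j≠i} x_j.
First-order condition: 359 − 8x_i − 4Σ_{j≠i} x_j = 0.
With identical mines, set every x_j = x: then 359 − 8x − 8x = 0, i.e. x = 359/16 = 22.4375.

22.4375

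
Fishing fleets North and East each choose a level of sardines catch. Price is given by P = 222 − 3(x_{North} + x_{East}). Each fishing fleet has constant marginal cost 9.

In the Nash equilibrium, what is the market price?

80

Fishing fleet North's profit: π = x_{North}(222 − 3(x_{North} + x_{East})) − 9x_{North}.
∂π/∂x_{North} = 213 − 6x_{North} − 3x_{East} = 0, so x_{North} = 35.5 − 0.5x_{East}.
Setting x_{North} = x_{East} in the reaction function: x_{North} = 35.5 − 0.5x_{North}, so x_{North} = 35.5 / 1.5 = 71/3.
Equilibrium price: P = 222 − 3·(142/3) = 80.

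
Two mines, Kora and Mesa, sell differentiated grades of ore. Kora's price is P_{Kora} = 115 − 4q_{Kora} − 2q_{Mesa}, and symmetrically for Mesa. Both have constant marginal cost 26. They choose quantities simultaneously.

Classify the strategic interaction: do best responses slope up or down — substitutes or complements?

strategic substitutes

Mine Kora's profit: π = q_{Kora}(115 − 4q_{Kora} − 2q_{Mesa}) − 26q_{Kora}.
∂π/∂q_{Kora} = 89 − 8q_{Kora} − 2q_{Mesa} = 0 ⇒ q_{Kora} = 11.125 − 0.25q_{Mesa}.
The best-response slope dq_{Kora}/dq_{Mesa} = −0.25 < 0: the reaction function is downward-sloping, so the choices are strategic substitutes.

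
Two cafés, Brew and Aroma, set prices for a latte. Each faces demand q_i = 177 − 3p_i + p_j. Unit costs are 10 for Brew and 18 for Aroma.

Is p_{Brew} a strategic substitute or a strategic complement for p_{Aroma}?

Brew's profit: π = (p_{Brew} − 10)(177 − 3p_{Brew} + p_{Aroma}).
∂π/∂p_{Brew} = 207 − 6p_{Brew} + p_{Aroma} = 0 ⇒ p_{Brew} = 34.5 + (1/6)p_{Aroma}.
The best-response slope dp_{Brew}/dp_{Aroma} = 1/6 > 0: the reaction function is upward-sloping, so the choices are strategic complements.

strategic complements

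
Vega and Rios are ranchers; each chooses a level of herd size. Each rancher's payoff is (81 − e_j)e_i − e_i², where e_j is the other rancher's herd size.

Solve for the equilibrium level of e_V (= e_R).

Vega's payoff is (81 − e_R)e_V − e_V².
∂π/∂e_V = 81 − e_R − 2e_V = 0, so e_V = 40.5 − 0.5e_R.
By symmetry e_R = e_V; substituting into the reaction function, 1.5e_V = 40.5 and e_V = 27.

27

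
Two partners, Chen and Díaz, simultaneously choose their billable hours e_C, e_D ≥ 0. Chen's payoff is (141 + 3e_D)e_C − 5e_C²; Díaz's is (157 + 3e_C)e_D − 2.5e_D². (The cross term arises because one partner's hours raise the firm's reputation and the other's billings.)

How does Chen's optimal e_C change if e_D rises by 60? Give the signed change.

18

Expanding Chen's payoff: 141e_C + 3e_De_C − 5e_C².
∂π/∂e_C = 141 + 3e_D − 10e_C = 0, so e_C = 14.1 + 0.3e_D.
The reaction-function slope is 0.3, so a 60-unit rise in e_D moves e_C by 0.3 × 60 = 18. Chen's best response rises — the actions are strategic complements.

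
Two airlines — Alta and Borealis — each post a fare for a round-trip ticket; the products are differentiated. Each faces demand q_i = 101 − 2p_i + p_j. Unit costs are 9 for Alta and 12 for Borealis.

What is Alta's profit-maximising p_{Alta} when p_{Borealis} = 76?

48.75

Alta's profit: π = (p_{Alta} − 9)(101 − 2p_{Alta} + p_{Borealis}).
∂π/∂p_{Alta} = 119 − 4p_{Alta} + p_{Borealis} = 0 ⇒ p_{Alta} = 29.75 + 0.25p_{Borealis}.
At p_{Borealis} = 76: p_{Alta} = 29.75 + 0.25·76 = 48.75.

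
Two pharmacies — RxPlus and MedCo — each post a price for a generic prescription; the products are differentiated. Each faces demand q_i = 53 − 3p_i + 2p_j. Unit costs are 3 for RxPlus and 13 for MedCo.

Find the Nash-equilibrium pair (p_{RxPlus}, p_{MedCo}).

RxPlus's profit: π = (p_{RxPlus} − 3)(53 − 3p_{RxPlus} + 2p_{MedCo}).
∂π/∂p_{RxPlus} = 62 − 6p_{RxPlus} + 2p_{MedCo} = 0 ⇒ p_{RxPlus} = 31/3 + (1/3)p_{MedCo}.
Similarly p_{MedCo} = 46/3 + (1/3)p_{RxPlus}.
Solving the two reaction functions simultaneously: (1 − (1/3)(1/3))p_{RxPlus} = 31/3 + (1/3)·(46/3), so (8/9)p_{RxPlus} = 139/9 and p_{RxPlus} = 17.375.
Then p_{MedCo} = 46/3 + (1/3)·17.375 = 21.125.

17.375, 21.125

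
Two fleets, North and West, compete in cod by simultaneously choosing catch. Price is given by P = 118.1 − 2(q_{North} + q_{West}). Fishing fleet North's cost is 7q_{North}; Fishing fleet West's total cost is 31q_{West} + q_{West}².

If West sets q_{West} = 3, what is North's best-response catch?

26.275

Fishing fleet North's profit: π = q_{North}(118.1 − 2(q_{North} + q_{West})) − 7q_{North}.
∂π/∂q_{North} = 111.1 − 4q_{North} − 2q_{West} = 0, so q_{North} = 27.775 − 0.5q_{West}.
At q_{West} = 3: q_{North} = 27.775 − 0.5·3 = 26.275.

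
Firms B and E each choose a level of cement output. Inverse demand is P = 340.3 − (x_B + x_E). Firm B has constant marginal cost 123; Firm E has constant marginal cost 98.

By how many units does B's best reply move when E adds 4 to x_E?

-2

Firm B's profit: π = x_B(340.3 − (x_B + x_E)) − 123x_B.
∂π/∂x_B = 217.3 − 2x_B − x_E = 0, so x_B = 108.65 − 0.5x_E.
The reaction-function slope is −0.5, so a 4-unit rise in x_E moves x_B by −0.5 × 4 = −2. B's best response falls — the actions are strategic substitutes.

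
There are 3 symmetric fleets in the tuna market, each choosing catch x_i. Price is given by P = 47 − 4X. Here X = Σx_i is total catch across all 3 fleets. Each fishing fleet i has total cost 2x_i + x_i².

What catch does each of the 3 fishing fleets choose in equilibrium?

A representative fishing fleet's profit is π_i = x_i(47 − 4X) − 2x_i − x_i², with X = x_i + Σ_{j≠i} x_j.
First-order condition: 45 − 10x_i − 4Σ_{j≠i} x_j = 0.
With identical fishing fleets, set every x_j = x: then 45 − 10x − 8x = 0, i.e. x = 45/18 = 2.5.

2.5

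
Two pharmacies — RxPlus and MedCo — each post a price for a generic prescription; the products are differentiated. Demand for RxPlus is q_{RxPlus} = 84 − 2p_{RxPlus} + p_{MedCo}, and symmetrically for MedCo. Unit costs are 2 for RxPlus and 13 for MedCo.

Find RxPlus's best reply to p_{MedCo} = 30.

29.5

RxPlus's profit: π = (p_{RxPlus} − 2)(84 − 2p_{RxPlus} + p_{MedCo}).
∂π/∂p_{RxPlus} = 88 − 4p_{RxPlus} + p_{MedCo} = 0 ⇒ p_{RxPlus} = 22 + 0.25p_{MedCo}.
At p_{MedCo} = 30: p_{RxPlus} = 22 + 0.25·30 = 29.5.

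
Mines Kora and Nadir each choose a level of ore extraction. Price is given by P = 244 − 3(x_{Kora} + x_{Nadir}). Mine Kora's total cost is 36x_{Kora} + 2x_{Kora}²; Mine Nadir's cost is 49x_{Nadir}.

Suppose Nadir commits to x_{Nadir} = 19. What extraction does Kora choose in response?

15.1

Mine Kora's profit: π = x_{Kora}(244 − 3(x_{Kora} + x_{Nadir})) − 36x_{Kora} − 2x_{Kora}².
∂π/∂x_{Kora} = 208 − 10x_{Kora} − 3x_{Nadir} = 0, so x_{Kora} = 20.8 − 0.3x_{Nadir}.
At x_{Nadir} = 19: x_{Kora} = 20.8 − 0.3·19 = 15.1.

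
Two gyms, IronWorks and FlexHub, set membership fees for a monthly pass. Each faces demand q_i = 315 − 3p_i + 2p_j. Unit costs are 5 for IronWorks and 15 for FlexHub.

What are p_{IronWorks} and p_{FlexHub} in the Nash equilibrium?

84.375, 88.125

IronWorks's profit: π = (p_{IronWorks} − 5)(315 − 3p_{IronWorks} + 2p_{FlexHub}).
∂π/∂p_{IronWorks} = 330 − 6p_{IronWorks} + 2p_{FlexHub} = 0 ⇒ p_{IronWorks} = 55 + (1/3)p_{FlexHub}.
Similarly p_{FlexHub} = 60 + (1/3)p_{IronWorks}.
Substituting the second reaction function into the first: p_{IronWorks} = 55 + (1/3)(60 + (1/3)p_{IronWorks}), which gives (8/9)p_{IronWorks} = 75 ⇒ p_{IronWorks} = 84.375.
Then p_{FlexHub} = 60 + (1/3)·84.375 = 88.125.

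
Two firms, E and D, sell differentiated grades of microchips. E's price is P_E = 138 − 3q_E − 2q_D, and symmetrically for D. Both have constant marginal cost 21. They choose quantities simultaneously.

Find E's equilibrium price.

64.875

Firm E's profit: π = q_E(138 − 3q_E − 2q_D) − 21q_E.
∂π/∂q_E = 117 − 6q_E − 2q_D = 0 ⇒ q_E = 19.5 − (1/3)q_D.
The game is symmetric, so in equilibrium q_D = q_E: the reaction function gives (4/3)q_E = 19.5, hence q_E = 14.625.
P_E = 138 − 3·14.625 − 2·14.625 = 64.875.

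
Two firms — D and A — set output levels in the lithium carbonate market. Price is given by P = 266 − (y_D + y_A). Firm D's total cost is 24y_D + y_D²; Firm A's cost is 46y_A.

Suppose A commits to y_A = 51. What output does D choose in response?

Firm D's profit: π = y_D(266 − (y_D + y_A)) − 24y_D − y_D².
∂π/∂y_D = 242 − 4y_D − y_A = 0, so y_D = 60.5 − 0.25y_A.
At y_A = 51: y_D = 60.5 − 0.25·51 = 47.75.

47.75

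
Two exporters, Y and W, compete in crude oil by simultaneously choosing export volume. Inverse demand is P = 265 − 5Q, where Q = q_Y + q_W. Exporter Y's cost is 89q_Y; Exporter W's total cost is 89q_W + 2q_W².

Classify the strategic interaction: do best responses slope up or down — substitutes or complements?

Exporter Y's profit: π = q_Y(265 − 5(q_Y + q_W)) − 89q_Y.
∂π/∂q_Y = 176 − 10q_Y − 5q_W = 0, so q_Y = 17.6 − 0.5q_W.
The best-response slope dq_Y/dq_W = −0.5 < 0: the reaction function is downward-sloping, so the choices are strategic substitutes.

strategic substitutes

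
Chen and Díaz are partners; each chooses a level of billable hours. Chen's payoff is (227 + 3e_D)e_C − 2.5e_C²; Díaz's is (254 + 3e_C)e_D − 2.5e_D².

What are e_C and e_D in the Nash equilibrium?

118.5625, 121.9375

Expanding Chen's payoff: 227e_C + 3e_De_C − 2.5e_C².
∂π/∂e_C = 227 + 3e_D − 5e_C = 0, so e_C = 45.4 + 0.6e_D.
Likewise for Díaz: e_D = 50.8 + 0.6e_C.
Plugging e_D into Chen's best response: e_C = 45.4 + 0.6(50.8 + 0.6e_C) ⇒ 0.64e_C = 75.88, so e_C = 118.5625.
Then e_D = 50.8 + 0.6·118.5625 = 121.9375.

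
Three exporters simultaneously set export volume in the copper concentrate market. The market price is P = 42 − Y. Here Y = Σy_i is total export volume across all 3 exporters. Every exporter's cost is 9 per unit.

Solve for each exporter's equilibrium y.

A representative exporter's profit is π_i = y_i(42 − Y) − 9y_i, with Y = y_i + Σ_{j≠i} y_j.
First-order condition: 33 − 2y_i − Σ_{j≠i} y_j = 0.
With identical exporters, set every y_j = y: then 33 − 2y − 2y = 0, i.e. y = 33/4 = 8.25.

8.25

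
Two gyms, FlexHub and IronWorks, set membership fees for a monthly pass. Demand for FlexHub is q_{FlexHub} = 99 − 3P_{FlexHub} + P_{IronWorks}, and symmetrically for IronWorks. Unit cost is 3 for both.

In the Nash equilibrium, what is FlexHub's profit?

FlexHub's profit: π = (P_{FlexHub} − 3)(99 − 3P_{FlexHub} + P_{IronWorks}).
∂π/∂P_{FlexHub} = 108 − 6P_{FlexHub} + P_{IronWorks} = 0 ⇒ P_{FlexHub} = 18 + (1/6)P_{IronWorks}.
By symmetry P_{IronWorks} = P_{FlexHub}; substituting into the reaction function, (5/6)P_{FlexHub} = 18 and P_{FlexHub} = 21.6.
q_{FlexHub} = 99 − 3·21.6 + 21.6 = 55.8.
Profit = (21.6 − 3)·55.8 = 1037.88.

1037.88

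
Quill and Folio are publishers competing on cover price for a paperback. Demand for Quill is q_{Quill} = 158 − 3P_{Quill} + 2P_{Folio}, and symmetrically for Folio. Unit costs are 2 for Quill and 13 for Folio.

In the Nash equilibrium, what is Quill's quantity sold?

Quill's profit: π = (P_{Quill} − 2)(158 − 3P_{Quill} + 2P_{Folio}).
∂π/∂P_{Quill} = 164 − 6P_{Quill} + 2P_{Folio} = 0 ⇒ P_{Quill} = 82/3 + (1/3)P_{Folio}.
Similarly P_{Folio} = 197/6 + (1/3)P_{Quill}.
Substituting the second reaction function into the first: P_{Quill} = 82/3 + (1/3)(197/6 + (1/3)P_{Quill}), which gives (8/9)P_{Quill} = 689/18 ⇒ P_{Quill} = 43.0625.
Then P_{Folio} = 197/6 + (1/3)·43.0625 = 47.1875.
q_{Quill} = 158 − 3·43.0625 + 2·47.1875 = 123.1875.

123.1875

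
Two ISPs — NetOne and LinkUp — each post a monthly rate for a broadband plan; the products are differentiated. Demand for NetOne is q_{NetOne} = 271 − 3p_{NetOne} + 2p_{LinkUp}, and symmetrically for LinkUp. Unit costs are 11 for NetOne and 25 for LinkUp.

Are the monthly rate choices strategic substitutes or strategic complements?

strategic complements

NetOne's profit: π = (p_{NetOne} − 11)(271 − 3p_{NetOne} + 2p_{LinkUp}).
∂π/∂p_{NetOne} = 304 − 6p_{NetOne} + 2p_{LinkUp} = 0 ⇒ p_{NetOne} = 152/3 + (1/3)p_{LinkUp}.
The best-response slope dp_{NetOne}/dp_{LinkUp} = 1/3 > 0: the reaction function is upward-sloping, so the choices are strategic complements.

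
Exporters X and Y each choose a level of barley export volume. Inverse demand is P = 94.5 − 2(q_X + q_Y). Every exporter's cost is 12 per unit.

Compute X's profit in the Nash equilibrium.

Exporter X's profit: π = q_X(94.5 − 2(q_X + q_Y)) − 12q_X.
∂π/∂q_X = 82.5 − 4q_X − 2q_Y = 0, so q_X = 20.625 − 0.5q_Y.
By symmetry q_Y = q_X; substituting into the reaction function, 1.5q_X = 20.625 and q_X = 13.75.
Price P = 94.5 − 2·27.5 = 39.5.
X's profit: (39.5 − 12)·13.75 = 378.125.

378.125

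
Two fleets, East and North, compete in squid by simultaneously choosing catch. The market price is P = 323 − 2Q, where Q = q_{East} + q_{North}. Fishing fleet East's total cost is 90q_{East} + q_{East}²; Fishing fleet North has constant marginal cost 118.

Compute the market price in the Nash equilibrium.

Fishing fleet East's profit: π = q_{East}(323 − 2(q_{East} + q_{North})) − 90q_{East} − q_{East}².
∂π/∂q_{East} = 233 − 6q_{East} − 2q_{North} = 0, so q_{East} = 233/6 − (1/3)q_{North}.
For North: ∂π/∂q_{North} = 205 − 4q_{North} − 2q_{East} = 0 ⇒ q_{North} = 51.25 − 0.5q_{East}.
Plugging q_{North} into East's best response: q_{East} = 233/6 − (1/3)(51.25 − 0.5q_{East}) ⇒ (5/6)q_{East} = 21.75, so q_{East} = 26.1.
Then q_{North} = 51.25 − 0.5·26.1 = 38.2.
Equilibrium price: P = 323 − 2·64.3 = 194.4.

194.4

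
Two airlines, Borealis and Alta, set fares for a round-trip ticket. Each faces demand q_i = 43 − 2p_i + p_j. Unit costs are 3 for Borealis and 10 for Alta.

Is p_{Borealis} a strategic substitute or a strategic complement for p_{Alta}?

strategic complements

Borealis's profit: π = (p_{Borealis} − 3)(43 − 2p_{Borealis} + p_{Alta}).
∂π/∂p_{Borealis} = 49 − 4p_{Borealis} + p_{Alta} = 0 ⇒ p_{Borealis} = 12.25 + 0.25p_{Alta}.
The best-response slope dp_{Borealis}/dp_{Alta} = 0.25 > 0: the reaction function is upward-sloping, so the choices are strategic complements.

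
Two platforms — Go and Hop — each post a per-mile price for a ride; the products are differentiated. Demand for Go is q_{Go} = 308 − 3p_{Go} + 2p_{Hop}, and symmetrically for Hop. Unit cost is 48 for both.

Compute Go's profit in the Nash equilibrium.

Go's profit: π = (p_{Go} − 48)(308 − 3p_{Go} + 2p_{Hop}).
∂π/∂p_{Go} = 452 − 6p_{Go} + 2p_{Hop} = 0 ⇒ p_{Go} = 226/3 + (1/3)p_{Hop}.
Setting p_{Go} = p_{Hop} in the reaction function: p_{Go} = 226/3 + (1/3)p_{Go}, so p_{Go} = (226/3) / (2/3) = 113.
q_{Go} = 308 − 3·113 + 2·113 = 195.
Profit = (113 − 48)·195 = 12675.

12675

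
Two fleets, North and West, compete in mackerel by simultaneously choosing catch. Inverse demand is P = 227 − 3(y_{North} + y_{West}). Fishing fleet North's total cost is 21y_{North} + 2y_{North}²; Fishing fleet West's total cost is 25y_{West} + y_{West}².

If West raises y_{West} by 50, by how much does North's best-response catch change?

Fishing fleet North's profit: π = y_{North}(227 − 3(y_{North} + y_{West})) − 21y_{North} − 2y_{North}².
∂π/∂y_{North} = 206 − 10y_{North} − 3y_{West} = 0, so y_{North} = 20.6 − 0.3y_{West}.
The reaction-function slope is −0.3, so a 50-unit rise in y_{West} moves y_{North} by −0.3 × 50 = −15. North's best response falls — the actions are strategic substitutes.

-15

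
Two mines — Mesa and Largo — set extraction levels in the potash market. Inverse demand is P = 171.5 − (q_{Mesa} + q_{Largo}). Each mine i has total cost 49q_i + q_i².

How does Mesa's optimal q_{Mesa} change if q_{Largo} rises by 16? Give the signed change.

Mine Mesa's profit: π = q_{Mesa}(171.5 − (q_{Mesa} + q_{Largo})) − 49q_{Mesa} − q_{Mesa}².
∂π/∂q_{Mesa} = 122.5 − 4q_{Mesa} − q_{Largo} = 0, so q_{Mesa} = 30.625 − 0.25q_{Largo}.
The reaction-function slope is −0.25, so a 16-unit rise in q_{Largo} moves q_{Mesa} by −0.25 × 16 = −4. Mesa's best response falls — the actions are strategic substitutes.

-4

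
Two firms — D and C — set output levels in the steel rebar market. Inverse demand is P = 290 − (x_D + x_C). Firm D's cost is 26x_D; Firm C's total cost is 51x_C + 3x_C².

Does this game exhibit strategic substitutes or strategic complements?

strategic substitutes

Firm D's profit: π = x_D(290 − (x_D + x_C)) − 26x_D.
∂π/∂x_D = 264 − 2x_D − x_C = 0, so x_D = 132 − 0.5x_C.
The best-response slope dx_D/dx_C = −0.5 < 0: the reaction function is downward-sloping, so the choices are strategic substitutes.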